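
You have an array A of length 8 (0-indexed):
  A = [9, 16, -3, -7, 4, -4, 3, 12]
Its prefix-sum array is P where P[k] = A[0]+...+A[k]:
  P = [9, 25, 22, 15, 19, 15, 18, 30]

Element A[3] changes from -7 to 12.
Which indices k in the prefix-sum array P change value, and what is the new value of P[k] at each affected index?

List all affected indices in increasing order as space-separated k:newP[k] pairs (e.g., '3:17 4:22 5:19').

Answer: 3:34 4:38 5:34 6:37 7:49

Derivation:
P[k] = A[0] + ... + A[k]
P[k] includes A[3] iff k >= 3
Affected indices: 3, 4, ..., 7; delta = 19
  P[3]: 15 + 19 = 34
  P[4]: 19 + 19 = 38
  P[5]: 15 + 19 = 34
  P[6]: 18 + 19 = 37
  P[7]: 30 + 19 = 49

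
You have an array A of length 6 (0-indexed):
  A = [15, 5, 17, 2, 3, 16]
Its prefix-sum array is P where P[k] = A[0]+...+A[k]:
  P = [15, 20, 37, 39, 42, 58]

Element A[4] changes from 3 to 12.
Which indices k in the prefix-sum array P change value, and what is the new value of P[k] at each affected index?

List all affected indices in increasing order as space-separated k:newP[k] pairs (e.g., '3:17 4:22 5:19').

Answer: 4:51 5:67

Derivation:
P[k] = A[0] + ... + A[k]
P[k] includes A[4] iff k >= 4
Affected indices: 4, 5, ..., 5; delta = 9
  P[4]: 42 + 9 = 51
  P[5]: 58 + 9 = 67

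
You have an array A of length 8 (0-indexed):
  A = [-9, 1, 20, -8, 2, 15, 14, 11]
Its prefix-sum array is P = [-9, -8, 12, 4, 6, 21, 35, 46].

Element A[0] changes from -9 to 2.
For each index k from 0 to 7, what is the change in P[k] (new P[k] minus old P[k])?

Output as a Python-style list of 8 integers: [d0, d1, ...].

Answer: [11, 11, 11, 11, 11, 11, 11, 11]

Derivation:
Element change: A[0] -9 -> 2, delta = 11
For k < 0: P[k] unchanged, delta_P[k] = 0
For k >= 0: P[k] shifts by exactly 11
Delta array: [11, 11, 11, 11, 11, 11, 11, 11]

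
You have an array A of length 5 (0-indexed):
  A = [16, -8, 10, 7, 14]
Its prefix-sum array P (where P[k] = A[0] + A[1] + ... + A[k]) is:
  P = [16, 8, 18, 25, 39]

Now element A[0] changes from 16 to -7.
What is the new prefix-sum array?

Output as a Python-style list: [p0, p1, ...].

Answer: [-7, -15, -5, 2, 16]

Derivation:
Change: A[0] 16 -> -7, delta = -23
P[k] for k < 0: unchanged (A[0] not included)
P[k] for k >= 0: shift by delta = -23
  P[0] = 16 + -23 = -7
  P[1] = 8 + -23 = -15
  P[2] = 18 + -23 = -5
  P[3] = 25 + -23 = 2
  P[4] = 39 + -23 = 16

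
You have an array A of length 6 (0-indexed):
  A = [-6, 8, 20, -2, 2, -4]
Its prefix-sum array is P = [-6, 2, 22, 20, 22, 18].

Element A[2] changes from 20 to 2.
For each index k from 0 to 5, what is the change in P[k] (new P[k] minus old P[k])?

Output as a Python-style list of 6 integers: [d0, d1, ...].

Element change: A[2] 20 -> 2, delta = -18
For k < 2: P[k] unchanged, delta_P[k] = 0
For k >= 2: P[k] shifts by exactly -18
Delta array: [0, 0, -18, -18, -18, -18]

Answer: [0, 0, -18, -18, -18, -18]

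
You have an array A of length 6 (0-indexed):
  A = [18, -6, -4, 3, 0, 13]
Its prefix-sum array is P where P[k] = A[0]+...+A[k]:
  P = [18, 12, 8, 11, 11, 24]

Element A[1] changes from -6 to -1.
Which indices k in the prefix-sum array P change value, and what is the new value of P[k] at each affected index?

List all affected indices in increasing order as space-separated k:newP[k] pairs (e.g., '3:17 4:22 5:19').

P[k] = A[0] + ... + A[k]
P[k] includes A[1] iff k >= 1
Affected indices: 1, 2, ..., 5; delta = 5
  P[1]: 12 + 5 = 17
  P[2]: 8 + 5 = 13
  P[3]: 11 + 5 = 16
  P[4]: 11 + 5 = 16
  P[5]: 24 + 5 = 29

Answer: 1:17 2:13 3:16 4:16 5:29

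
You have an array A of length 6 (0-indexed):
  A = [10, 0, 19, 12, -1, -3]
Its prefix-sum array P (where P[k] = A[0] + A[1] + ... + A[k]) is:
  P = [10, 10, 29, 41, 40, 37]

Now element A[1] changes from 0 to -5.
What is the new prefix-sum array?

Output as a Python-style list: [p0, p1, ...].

Change: A[1] 0 -> -5, delta = -5
P[k] for k < 1: unchanged (A[1] not included)
P[k] for k >= 1: shift by delta = -5
  P[0] = 10 + 0 = 10
  P[1] = 10 + -5 = 5
  P[2] = 29 + -5 = 24
  P[3] = 41 + -5 = 36
  P[4] = 40 + -5 = 35
  P[5] = 37 + -5 = 32

Answer: [10, 5, 24, 36, 35, 32]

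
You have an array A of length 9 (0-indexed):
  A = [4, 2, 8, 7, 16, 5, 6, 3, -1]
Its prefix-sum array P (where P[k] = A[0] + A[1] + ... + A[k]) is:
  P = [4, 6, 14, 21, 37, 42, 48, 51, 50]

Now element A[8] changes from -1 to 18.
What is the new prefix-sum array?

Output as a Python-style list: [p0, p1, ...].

Change: A[8] -1 -> 18, delta = 19
P[k] for k < 8: unchanged (A[8] not included)
P[k] for k >= 8: shift by delta = 19
  P[0] = 4 + 0 = 4
  P[1] = 6 + 0 = 6
  P[2] = 14 + 0 = 14
  P[3] = 21 + 0 = 21
  P[4] = 37 + 0 = 37
  P[5] = 42 + 0 = 42
  P[6] = 48 + 0 = 48
  P[7] = 51 + 0 = 51
  P[8] = 50 + 19 = 69

Answer: [4, 6, 14, 21, 37, 42, 48, 51, 69]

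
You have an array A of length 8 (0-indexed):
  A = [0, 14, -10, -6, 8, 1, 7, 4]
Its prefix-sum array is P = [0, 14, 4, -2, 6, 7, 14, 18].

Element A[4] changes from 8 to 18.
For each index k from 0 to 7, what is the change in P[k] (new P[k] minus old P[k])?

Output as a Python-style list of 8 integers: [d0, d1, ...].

Answer: [0, 0, 0, 0, 10, 10, 10, 10]

Derivation:
Element change: A[4] 8 -> 18, delta = 10
For k < 4: P[k] unchanged, delta_P[k] = 0
For k >= 4: P[k] shifts by exactly 10
Delta array: [0, 0, 0, 0, 10, 10, 10, 10]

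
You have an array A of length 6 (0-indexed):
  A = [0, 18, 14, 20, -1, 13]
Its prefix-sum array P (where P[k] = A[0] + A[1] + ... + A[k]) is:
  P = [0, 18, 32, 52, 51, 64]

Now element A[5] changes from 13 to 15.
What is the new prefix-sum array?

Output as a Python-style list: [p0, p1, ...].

Answer: [0, 18, 32, 52, 51, 66]

Derivation:
Change: A[5] 13 -> 15, delta = 2
P[k] for k < 5: unchanged (A[5] not included)
P[k] for k >= 5: shift by delta = 2
  P[0] = 0 + 0 = 0
  P[1] = 18 + 0 = 18
  P[2] = 32 + 0 = 32
  P[3] = 52 + 0 = 52
  P[4] = 51 + 0 = 51
  P[5] = 64 + 2 = 66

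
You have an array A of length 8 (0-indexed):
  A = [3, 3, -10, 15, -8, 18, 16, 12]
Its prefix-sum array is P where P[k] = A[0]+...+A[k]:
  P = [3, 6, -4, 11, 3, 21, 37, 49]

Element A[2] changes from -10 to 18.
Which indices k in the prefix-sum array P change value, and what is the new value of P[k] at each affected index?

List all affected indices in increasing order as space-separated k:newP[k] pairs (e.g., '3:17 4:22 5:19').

P[k] = A[0] + ... + A[k]
P[k] includes A[2] iff k >= 2
Affected indices: 2, 3, ..., 7; delta = 28
  P[2]: -4 + 28 = 24
  P[3]: 11 + 28 = 39
  P[4]: 3 + 28 = 31
  P[5]: 21 + 28 = 49
  P[6]: 37 + 28 = 65
  P[7]: 49 + 28 = 77

Answer: 2:24 3:39 4:31 5:49 6:65 7:77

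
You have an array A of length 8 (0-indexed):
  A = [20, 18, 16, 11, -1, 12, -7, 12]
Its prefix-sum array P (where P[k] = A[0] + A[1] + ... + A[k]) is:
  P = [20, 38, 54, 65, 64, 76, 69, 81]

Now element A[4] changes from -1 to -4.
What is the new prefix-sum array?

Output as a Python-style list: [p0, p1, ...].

Answer: [20, 38, 54, 65, 61, 73, 66, 78]

Derivation:
Change: A[4] -1 -> -4, delta = -3
P[k] for k < 4: unchanged (A[4] not included)
P[k] for k >= 4: shift by delta = -3
  P[0] = 20 + 0 = 20
  P[1] = 38 + 0 = 38
  P[2] = 54 + 0 = 54
  P[3] = 65 + 0 = 65
  P[4] = 64 + -3 = 61
  P[5] = 76 + -3 = 73
  P[6] = 69 + -3 = 66
  P[7] = 81 + -3 = 78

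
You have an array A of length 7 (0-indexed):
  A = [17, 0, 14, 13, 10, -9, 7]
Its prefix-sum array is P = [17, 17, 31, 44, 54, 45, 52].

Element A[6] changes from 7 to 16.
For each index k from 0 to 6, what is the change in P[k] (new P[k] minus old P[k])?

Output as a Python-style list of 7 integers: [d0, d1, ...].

Answer: [0, 0, 0, 0, 0, 0, 9]

Derivation:
Element change: A[6] 7 -> 16, delta = 9
For k < 6: P[k] unchanged, delta_P[k] = 0
For k >= 6: P[k] shifts by exactly 9
Delta array: [0, 0, 0, 0, 0, 0, 9]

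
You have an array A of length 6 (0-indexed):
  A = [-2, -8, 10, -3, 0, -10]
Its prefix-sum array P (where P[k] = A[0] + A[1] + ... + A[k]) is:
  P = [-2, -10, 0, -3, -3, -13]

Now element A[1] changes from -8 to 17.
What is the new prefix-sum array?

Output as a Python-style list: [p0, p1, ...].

Answer: [-2, 15, 25, 22, 22, 12]

Derivation:
Change: A[1] -8 -> 17, delta = 25
P[k] for k < 1: unchanged (A[1] not included)
P[k] for k >= 1: shift by delta = 25
  P[0] = -2 + 0 = -2
  P[1] = -10 + 25 = 15
  P[2] = 0 + 25 = 25
  P[3] = -3 + 25 = 22
  P[4] = -3 + 25 = 22
  P[5] = -13 + 25 = 12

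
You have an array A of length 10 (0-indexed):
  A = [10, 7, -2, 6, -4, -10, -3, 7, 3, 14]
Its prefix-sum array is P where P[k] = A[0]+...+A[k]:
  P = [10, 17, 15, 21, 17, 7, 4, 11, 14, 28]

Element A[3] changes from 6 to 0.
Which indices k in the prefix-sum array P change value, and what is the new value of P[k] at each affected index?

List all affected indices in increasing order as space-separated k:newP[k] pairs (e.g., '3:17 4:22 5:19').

P[k] = A[0] + ... + A[k]
P[k] includes A[3] iff k >= 3
Affected indices: 3, 4, ..., 9; delta = -6
  P[3]: 21 + -6 = 15
  P[4]: 17 + -6 = 11
  P[5]: 7 + -6 = 1
  P[6]: 4 + -6 = -2
  P[7]: 11 + -6 = 5
  P[8]: 14 + -6 = 8
  P[9]: 28 + -6 = 22

Answer: 3:15 4:11 5:1 6:-2 7:5 8:8 9:22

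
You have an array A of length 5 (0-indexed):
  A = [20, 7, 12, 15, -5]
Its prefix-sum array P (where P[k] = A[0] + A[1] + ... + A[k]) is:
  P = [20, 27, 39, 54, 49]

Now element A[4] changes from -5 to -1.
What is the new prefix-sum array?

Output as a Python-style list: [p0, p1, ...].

Change: A[4] -5 -> -1, delta = 4
P[k] for k < 4: unchanged (A[4] not included)
P[k] for k >= 4: shift by delta = 4
  P[0] = 20 + 0 = 20
  P[1] = 27 + 0 = 27
  P[2] = 39 + 0 = 39
  P[3] = 54 + 0 = 54
  P[4] = 49 + 4 = 53

Answer: [20, 27, 39, 54, 53]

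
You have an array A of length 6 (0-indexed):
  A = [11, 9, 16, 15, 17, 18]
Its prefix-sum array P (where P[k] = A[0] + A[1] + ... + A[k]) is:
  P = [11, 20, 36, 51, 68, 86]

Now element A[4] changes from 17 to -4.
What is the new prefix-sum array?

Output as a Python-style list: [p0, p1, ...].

Change: A[4] 17 -> -4, delta = -21
P[k] for k < 4: unchanged (A[4] not included)
P[k] for k >= 4: shift by delta = -21
  P[0] = 11 + 0 = 11
  P[1] = 20 + 0 = 20
  P[2] = 36 + 0 = 36
  P[3] = 51 + 0 = 51
  P[4] = 68 + -21 = 47
  P[5] = 86 + -21 = 65

Answer: [11, 20, 36, 51, 47, 65]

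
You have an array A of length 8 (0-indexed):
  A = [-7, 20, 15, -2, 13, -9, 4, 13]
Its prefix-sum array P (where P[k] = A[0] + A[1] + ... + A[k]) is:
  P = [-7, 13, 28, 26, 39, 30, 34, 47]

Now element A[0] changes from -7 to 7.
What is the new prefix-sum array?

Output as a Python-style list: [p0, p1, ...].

Change: A[0] -7 -> 7, delta = 14
P[k] for k < 0: unchanged (A[0] not included)
P[k] for k >= 0: shift by delta = 14
  P[0] = -7 + 14 = 7
  P[1] = 13 + 14 = 27
  P[2] = 28 + 14 = 42
  P[3] = 26 + 14 = 40
  P[4] = 39 + 14 = 53
  P[5] = 30 + 14 = 44
  P[6] = 34 + 14 = 48
  P[7] = 47 + 14 = 61

Answer: [7, 27, 42, 40, 53, 44, 48, 61]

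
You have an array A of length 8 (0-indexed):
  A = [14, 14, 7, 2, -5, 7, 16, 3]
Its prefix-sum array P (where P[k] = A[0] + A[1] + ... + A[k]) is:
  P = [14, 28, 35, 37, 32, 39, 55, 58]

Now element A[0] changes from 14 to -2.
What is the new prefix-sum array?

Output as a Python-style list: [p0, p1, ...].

Answer: [-2, 12, 19, 21, 16, 23, 39, 42]

Derivation:
Change: A[0] 14 -> -2, delta = -16
P[k] for k < 0: unchanged (A[0] not included)
P[k] for k >= 0: shift by delta = -16
  P[0] = 14 + -16 = -2
  P[1] = 28 + -16 = 12
  P[2] = 35 + -16 = 19
  P[3] = 37 + -16 = 21
  P[4] = 32 + -16 = 16
  P[5] = 39 + -16 = 23
  P[6] = 55 + -16 = 39
  P[7] = 58 + -16 = 42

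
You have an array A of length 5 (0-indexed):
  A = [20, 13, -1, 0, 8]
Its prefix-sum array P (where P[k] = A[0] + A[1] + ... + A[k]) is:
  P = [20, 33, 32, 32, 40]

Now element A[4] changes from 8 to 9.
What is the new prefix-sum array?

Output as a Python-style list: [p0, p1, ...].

Answer: [20, 33, 32, 32, 41]

Derivation:
Change: A[4] 8 -> 9, delta = 1
P[k] for k < 4: unchanged (A[4] not included)
P[k] for k >= 4: shift by delta = 1
  P[0] = 20 + 0 = 20
  P[1] = 33 + 0 = 33
  P[2] = 32 + 0 = 32
  P[3] = 32 + 0 = 32
  P[4] = 40 + 1 = 41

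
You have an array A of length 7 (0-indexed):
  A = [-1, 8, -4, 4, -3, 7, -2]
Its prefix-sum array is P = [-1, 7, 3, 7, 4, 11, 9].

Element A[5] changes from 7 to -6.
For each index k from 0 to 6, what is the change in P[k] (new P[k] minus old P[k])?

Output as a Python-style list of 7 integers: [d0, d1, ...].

Answer: [0, 0, 0, 0, 0, -13, -13]

Derivation:
Element change: A[5] 7 -> -6, delta = -13
For k < 5: P[k] unchanged, delta_P[k] = 0
For k >= 5: P[k] shifts by exactly -13
Delta array: [0, 0, 0, 0, 0, -13, -13]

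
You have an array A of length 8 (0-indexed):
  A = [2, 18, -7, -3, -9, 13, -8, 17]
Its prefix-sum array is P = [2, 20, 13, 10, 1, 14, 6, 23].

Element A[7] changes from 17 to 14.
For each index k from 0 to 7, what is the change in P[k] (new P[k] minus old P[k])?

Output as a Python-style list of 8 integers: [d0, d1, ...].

Answer: [0, 0, 0, 0, 0, 0, 0, -3]

Derivation:
Element change: A[7] 17 -> 14, delta = -3
For k < 7: P[k] unchanged, delta_P[k] = 0
For k >= 7: P[k] shifts by exactly -3
Delta array: [0, 0, 0, 0, 0, 0, 0, -3]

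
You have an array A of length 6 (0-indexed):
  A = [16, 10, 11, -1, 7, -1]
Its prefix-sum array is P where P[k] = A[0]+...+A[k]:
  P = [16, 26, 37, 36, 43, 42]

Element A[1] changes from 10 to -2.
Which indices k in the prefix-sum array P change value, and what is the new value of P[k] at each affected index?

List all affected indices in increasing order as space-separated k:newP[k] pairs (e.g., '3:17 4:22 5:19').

Answer: 1:14 2:25 3:24 4:31 5:30

Derivation:
P[k] = A[0] + ... + A[k]
P[k] includes A[1] iff k >= 1
Affected indices: 1, 2, ..., 5; delta = -12
  P[1]: 26 + -12 = 14
  P[2]: 37 + -12 = 25
  P[3]: 36 + -12 = 24
  P[4]: 43 + -12 = 31
  P[5]: 42 + -12 = 30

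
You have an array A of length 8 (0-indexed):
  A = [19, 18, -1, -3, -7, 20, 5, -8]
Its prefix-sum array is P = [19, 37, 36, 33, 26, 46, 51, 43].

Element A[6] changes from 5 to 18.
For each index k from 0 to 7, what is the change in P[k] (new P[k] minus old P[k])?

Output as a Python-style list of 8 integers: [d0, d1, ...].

Element change: A[6] 5 -> 18, delta = 13
For k < 6: P[k] unchanged, delta_P[k] = 0
For k >= 6: P[k] shifts by exactly 13
Delta array: [0, 0, 0, 0, 0, 0, 13, 13]

Answer: [0, 0, 0, 0, 0, 0, 13, 13]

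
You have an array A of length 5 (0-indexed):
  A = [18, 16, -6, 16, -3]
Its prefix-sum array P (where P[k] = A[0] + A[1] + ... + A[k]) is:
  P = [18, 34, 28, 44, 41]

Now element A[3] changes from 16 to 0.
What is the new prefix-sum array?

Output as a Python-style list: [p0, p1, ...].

Change: A[3] 16 -> 0, delta = -16
P[k] for k < 3: unchanged (A[3] not included)
P[k] for k >= 3: shift by delta = -16
  P[0] = 18 + 0 = 18
  P[1] = 34 + 0 = 34
  P[2] = 28 + 0 = 28
  P[3] = 44 + -16 = 28
  P[4] = 41 + -16 = 25

Answer: [18, 34, 28, 28, 25]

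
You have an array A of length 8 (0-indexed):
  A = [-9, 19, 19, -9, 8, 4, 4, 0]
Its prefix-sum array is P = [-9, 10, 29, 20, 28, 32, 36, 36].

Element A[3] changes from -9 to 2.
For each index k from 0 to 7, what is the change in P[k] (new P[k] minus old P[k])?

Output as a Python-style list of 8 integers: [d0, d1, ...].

Answer: [0, 0, 0, 11, 11, 11, 11, 11]

Derivation:
Element change: A[3] -9 -> 2, delta = 11
For k < 3: P[k] unchanged, delta_P[k] = 0
For k >= 3: P[k] shifts by exactly 11
Delta array: [0, 0, 0, 11, 11, 11, 11, 11]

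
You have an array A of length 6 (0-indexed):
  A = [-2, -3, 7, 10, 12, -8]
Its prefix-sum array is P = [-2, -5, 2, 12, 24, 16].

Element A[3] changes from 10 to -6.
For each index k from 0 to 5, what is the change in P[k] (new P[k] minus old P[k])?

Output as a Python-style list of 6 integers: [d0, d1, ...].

Element change: A[3] 10 -> -6, delta = -16
For k < 3: P[k] unchanged, delta_P[k] = 0
For k >= 3: P[k] shifts by exactly -16
Delta array: [0, 0, 0, -16, -16, -16]

Answer: [0, 0, 0, -16, -16, -16]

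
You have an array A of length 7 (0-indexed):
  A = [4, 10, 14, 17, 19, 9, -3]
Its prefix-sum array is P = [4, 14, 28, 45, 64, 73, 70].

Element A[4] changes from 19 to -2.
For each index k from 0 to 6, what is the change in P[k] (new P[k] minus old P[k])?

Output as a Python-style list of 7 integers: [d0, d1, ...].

Element change: A[4] 19 -> -2, delta = -21
For k < 4: P[k] unchanged, delta_P[k] = 0
For k >= 4: P[k] shifts by exactly -21
Delta array: [0, 0, 0, 0, -21, -21, -21]

Answer: [0, 0, 0, 0, -21, -21, -21]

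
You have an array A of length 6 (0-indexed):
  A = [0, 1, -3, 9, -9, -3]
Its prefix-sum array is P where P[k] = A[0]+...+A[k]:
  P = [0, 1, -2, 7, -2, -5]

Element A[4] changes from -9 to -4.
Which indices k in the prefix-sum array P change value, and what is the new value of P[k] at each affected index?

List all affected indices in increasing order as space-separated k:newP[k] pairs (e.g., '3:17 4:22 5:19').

P[k] = A[0] + ... + A[k]
P[k] includes A[4] iff k >= 4
Affected indices: 4, 5, ..., 5; delta = 5
  P[4]: -2 + 5 = 3
  P[5]: -5 + 5 = 0

Answer: 4:3 5:0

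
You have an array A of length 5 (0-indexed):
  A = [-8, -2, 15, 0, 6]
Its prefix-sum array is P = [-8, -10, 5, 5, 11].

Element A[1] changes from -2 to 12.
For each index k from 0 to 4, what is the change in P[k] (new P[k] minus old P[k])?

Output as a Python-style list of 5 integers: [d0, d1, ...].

Element change: A[1] -2 -> 12, delta = 14
For k < 1: P[k] unchanged, delta_P[k] = 0
For k >= 1: P[k] shifts by exactly 14
Delta array: [0, 14, 14, 14, 14]

Answer: [0, 14, 14, 14, 14]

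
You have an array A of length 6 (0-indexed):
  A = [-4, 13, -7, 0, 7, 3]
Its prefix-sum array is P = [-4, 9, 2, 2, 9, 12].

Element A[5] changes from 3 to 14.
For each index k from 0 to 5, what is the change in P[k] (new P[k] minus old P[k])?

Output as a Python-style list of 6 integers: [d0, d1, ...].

Element change: A[5] 3 -> 14, delta = 11
For k < 5: P[k] unchanged, delta_P[k] = 0
For k >= 5: P[k] shifts by exactly 11
Delta array: [0, 0, 0, 0, 0, 11]

Answer: [0, 0, 0, 0, 0, 11]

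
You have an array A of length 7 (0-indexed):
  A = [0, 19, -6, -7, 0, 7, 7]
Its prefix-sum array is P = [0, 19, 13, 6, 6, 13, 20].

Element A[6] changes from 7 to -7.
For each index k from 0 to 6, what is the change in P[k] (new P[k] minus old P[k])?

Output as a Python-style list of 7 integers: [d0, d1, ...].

Answer: [0, 0, 0, 0, 0, 0, -14]

Derivation:
Element change: A[6] 7 -> -7, delta = -14
For k < 6: P[k] unchanged, delta_P[k] = 0
For k >= 6: P[k] shifts by exactly -14
Delta array: [0, 0, 0, 0, 0, 0, -14]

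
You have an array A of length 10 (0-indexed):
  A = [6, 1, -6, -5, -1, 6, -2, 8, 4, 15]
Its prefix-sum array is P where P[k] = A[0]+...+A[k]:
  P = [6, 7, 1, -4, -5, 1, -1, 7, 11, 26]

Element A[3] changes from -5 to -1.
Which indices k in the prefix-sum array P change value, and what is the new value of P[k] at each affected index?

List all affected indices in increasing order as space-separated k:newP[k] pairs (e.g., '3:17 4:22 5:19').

Answer: 3:0 4:-1 5:5 6:3 7:11 8:15 9:30

Derivation:
P[k] = A[0] + ... + A[k]
P[k] includes A[3] iff k >= 3
Affected indices: 3, 4, ..., 9; delta = 4
  P[3]: -4 + 4 = 0
  P[4]: -5 + 4 = -1
  P[5]: 1 + 4 = 5
  P[6]: -1 + 4 = 3
  P[7]: 7 + 4 = 11
  P[8]: 11 + 4 = 15
  P[9]: 26 + 4 = 30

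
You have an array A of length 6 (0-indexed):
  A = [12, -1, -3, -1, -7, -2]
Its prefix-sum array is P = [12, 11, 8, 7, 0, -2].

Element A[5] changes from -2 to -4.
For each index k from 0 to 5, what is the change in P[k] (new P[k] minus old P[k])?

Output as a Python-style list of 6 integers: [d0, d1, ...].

Element change: A[5] -2 -> -4, delta = -2
For k < 5: P[k] unchanged, delta_P[k] = 0
For k >= 5: P[k] shifts by exactly -2
Delta array: [0, 0, 0, 0, 0, -2]

Answer: [0, 0, 0, 0, 0, -2]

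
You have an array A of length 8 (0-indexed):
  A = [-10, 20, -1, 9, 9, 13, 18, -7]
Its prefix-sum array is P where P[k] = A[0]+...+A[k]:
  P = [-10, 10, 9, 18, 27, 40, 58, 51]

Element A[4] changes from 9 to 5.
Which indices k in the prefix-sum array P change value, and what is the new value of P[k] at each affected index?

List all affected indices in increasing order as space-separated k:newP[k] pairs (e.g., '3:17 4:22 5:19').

P[k] = A[0] + ... + A[k]
P[k] includes A[4] iff k >= 4
Affected indices: 4, 5, ..., 7; delta = -4
  P[4]: 27 + -4 = 23
  P[5]: 40 + -4 = 36
  P[6]: 58 + -4 = 54
  P[7]: 51 + -4 = 47

Answer: 4:23 5:36 6:54 7:47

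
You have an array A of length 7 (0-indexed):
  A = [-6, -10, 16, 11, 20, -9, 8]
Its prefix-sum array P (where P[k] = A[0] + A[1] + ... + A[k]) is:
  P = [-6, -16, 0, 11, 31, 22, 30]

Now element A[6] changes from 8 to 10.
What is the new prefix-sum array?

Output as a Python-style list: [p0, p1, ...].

Answer: [-6, -16, 0, 11, 31, 22, 32]

Derivation:
Change: A[6] 8 -> 10, delta = 2
P[k] for k < 6: unchanged (A[6] not included)
P[k] for k >= 6: shift by delta = 2
  P[0] = -6 + 0 = -6
  P[1] = -16 + 0 = -16
  P[2] = 0 + 0 = 0
  P[3] = 11 + 0 = 11
  P[4] = 31 + 0 = 31
  P[5] = 22 + 0 = 22
  P[6] = 30 + 2 = 32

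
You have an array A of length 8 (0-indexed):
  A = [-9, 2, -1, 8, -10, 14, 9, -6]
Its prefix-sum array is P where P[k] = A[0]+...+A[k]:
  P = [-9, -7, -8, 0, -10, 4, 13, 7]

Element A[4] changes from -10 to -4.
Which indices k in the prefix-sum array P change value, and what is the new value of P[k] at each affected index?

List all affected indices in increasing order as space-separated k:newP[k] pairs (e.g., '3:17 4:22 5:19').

P[k] = A[0] + ... + A[k]
P[k] includes A[4] iff k >= 4
Affected indices: 4, 5, ..., 7; delta = 6
  P[4]: -10 + 6 = -4
  P[5]: 4 + 6 = 10
  P[6]: 13 + 6 = 19
  P[7]: 7 + 6 = 13

Answer: 4:-4 5:10 6:19 7:13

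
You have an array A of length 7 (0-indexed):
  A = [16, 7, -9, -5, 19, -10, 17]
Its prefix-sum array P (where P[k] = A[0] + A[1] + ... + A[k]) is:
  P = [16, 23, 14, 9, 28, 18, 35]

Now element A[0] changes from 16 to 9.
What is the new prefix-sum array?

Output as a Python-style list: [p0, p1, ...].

Answer: [9, 16, 7, 2, 21, 11, 28]

Derivation:
Change: A[0] 16 -> 9, delta = -7
P[k] for k < 0: unchanged (A[0] not included)
P[k] for k >= 0: shift by delta = -7
  P[0] = 16 + -7 = 9
  P[1] = 23 + -7 = 16
  P[2] = 14 + -7 = 7
  P[3] = 9 + -7 = 2
  P[4] = 28 + -7 = 21
  P[5] = 18 + -7 = 11
  P[6] = 35 + -7 = 28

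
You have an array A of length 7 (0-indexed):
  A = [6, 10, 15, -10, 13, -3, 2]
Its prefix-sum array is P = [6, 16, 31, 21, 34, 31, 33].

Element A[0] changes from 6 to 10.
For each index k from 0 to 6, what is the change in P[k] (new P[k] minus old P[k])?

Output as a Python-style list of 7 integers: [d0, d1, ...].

Answer: [4, 4, 4, 4, 4, 4, 4]

Derivation:
Element change: A[0] 6 -> 10, delta = 4
For k < 0: P[k] unchanged, delta_P[k] = 0
For k >= 0: P[k] shifts by exactly 4
Delta array: [4, 4, 4, 4, 4, 4, 4]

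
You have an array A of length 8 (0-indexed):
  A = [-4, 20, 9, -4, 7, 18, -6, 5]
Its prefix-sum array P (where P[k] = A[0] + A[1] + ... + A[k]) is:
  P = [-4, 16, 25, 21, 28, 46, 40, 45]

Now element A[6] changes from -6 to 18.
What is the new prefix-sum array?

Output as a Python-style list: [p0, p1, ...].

Change: A[6] -6 -> 18, delta = 24
P[k] for k < 6: unchanged (A[6] not included)
P[k] for k >= 6: shift by delta = 24
  P[0] = -4 + 0 = -4
  P[1] = 16 + 0 = 16
  P[2] = 25 + 0 = 25
  P[3] = 21 + 0 = 21
  P[4] = 28 + 0 = 28
  P[5] = 46 + 0 = 46
  P[6] = 40 + 24 = 64
  P[7] = 45 + 24 = 69

Answer: [-4, 16, 25, 21, 28, 46, 64, 69]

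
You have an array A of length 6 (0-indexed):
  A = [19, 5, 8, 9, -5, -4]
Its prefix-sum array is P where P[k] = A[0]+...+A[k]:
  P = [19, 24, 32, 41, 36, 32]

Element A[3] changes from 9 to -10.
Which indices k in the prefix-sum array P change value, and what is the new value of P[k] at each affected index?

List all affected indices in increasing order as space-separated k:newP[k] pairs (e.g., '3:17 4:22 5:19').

Answer: 3:22 4:17 5:13

Derivation:
P[k] = A[0] + ... + A[k]
P[k] includes A[3] iff k >= 3
Affected indices: 3, 4, ..., 5; delta = -19
  P[3]: 41 + -19 = 22
  P[4]: 36 + -19 = 17
  P[5]: 32 + -19 = 13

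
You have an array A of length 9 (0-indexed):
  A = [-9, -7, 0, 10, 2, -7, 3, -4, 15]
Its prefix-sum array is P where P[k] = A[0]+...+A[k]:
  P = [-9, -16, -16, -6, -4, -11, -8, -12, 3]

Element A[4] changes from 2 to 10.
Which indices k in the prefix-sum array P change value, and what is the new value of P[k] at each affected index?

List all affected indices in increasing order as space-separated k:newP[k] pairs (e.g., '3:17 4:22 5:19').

P[k] = A[0] + ... + A[k]
P[k] includes A[4] iff k >= 4
Affected indices: 4, 5, ..., 8; delta = 8
  P[4]: -4 + 8 = 4
  P[5]: -11 + 8 = -3
  P[6]: -8 + 8 = 0
  P[7]: -12 + 8 = -4
  P[8]: 3 + 8 = 11

Answer: 4:4 5:-3 6:0 7:-4 8:11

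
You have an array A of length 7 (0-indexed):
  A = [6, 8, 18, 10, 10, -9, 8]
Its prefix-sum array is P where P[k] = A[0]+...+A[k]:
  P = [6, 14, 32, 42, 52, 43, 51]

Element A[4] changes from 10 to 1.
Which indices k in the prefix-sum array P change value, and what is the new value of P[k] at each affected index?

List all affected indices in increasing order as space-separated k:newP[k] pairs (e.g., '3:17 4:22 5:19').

Answer: 4:43 5:34 6:42

Derivation:
P[k] = A[0] + ... + A[k]
P[k] includes A[4] iff k >= 4
Affected indices: 4, 5, ..., 6; delta = -9
  P[4]: 52 + -9 = 43
  P[5]: 43 + -9 = 34
  P[6]: 51 + -9 = 42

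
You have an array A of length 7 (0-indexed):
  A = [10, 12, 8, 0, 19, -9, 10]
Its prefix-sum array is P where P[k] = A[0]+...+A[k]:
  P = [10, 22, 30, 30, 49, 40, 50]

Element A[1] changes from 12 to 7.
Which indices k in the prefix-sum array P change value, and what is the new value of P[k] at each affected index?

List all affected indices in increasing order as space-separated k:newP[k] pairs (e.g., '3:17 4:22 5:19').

Answer: 1:17 2:25 3:25 4:44 5:35 6:45

Derivation:
P[k] = A[0] + ... + A[k]
P[k] includes A[1] iff k >= 1
Affected indices: 1, 2, ..., 6; delta = -5
  P[1]: 22 + -5 = 17
  P[2]: 30 + -5 = 25
  P[3]: 30 + -5 = 25
  P[4]: 49 + -5 = 44
  P[5]: 40 + -5 = 35
  P[6]: 50 + -5 = 45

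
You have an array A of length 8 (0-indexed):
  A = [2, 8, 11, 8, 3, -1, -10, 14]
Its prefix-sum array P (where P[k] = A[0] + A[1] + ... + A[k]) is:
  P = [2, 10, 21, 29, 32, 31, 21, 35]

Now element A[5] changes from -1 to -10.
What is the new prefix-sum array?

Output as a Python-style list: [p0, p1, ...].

Change: A[5] -1 -> -10, delta = -9
P[k] for k < 5: unchanged (A[5] not included)
P[k] for k >= 5: shift by delta = -9
  P[0] = 2 + 0 = 2
  P[1] = 10 + 0 = 10
  P[2] = 21 + 0 = 21
  P[3] = 29 + 0 = 29
  P[4] = 32 + 0 = 32
  P[5] = 31 + -9 = 22
  P[6] = 21 + -9 = 12
  P[7] = 35 + -9 = 26

Answer: [2, 10, 21, 29, 32, 22, 12, 26]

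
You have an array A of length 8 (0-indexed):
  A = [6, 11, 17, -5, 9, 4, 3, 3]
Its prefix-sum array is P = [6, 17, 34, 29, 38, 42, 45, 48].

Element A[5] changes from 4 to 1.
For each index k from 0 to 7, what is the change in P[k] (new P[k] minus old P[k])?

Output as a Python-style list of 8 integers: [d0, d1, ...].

Element change: A[5] 4 -> 1, delta = -3
For k < 5: P[k] unchanged, delta_P[k] = 0
For k >= 5: P[k] shifts by exactly -3
Delta array: [0, 0, 0, 0, 0, -3, -3, -3]

Answer: [0, 0, 0, 0, 0, -3, -3, -3]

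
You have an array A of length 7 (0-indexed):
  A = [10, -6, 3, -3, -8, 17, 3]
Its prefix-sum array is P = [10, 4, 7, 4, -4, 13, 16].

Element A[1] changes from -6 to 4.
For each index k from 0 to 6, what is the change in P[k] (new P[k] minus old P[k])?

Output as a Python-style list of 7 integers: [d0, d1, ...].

Answer: [0, 10, 10, 10, 10, 10, 10]

Derivation:
Element change: A[1] -6 -> 4, delta = 10
For k < 1: P[k] unchanged, delta_P[k] = 0
For k >= 1: P[k] shifts by exactly 10
Delta array: [0, 10, 10, 10, 10, 10, 10]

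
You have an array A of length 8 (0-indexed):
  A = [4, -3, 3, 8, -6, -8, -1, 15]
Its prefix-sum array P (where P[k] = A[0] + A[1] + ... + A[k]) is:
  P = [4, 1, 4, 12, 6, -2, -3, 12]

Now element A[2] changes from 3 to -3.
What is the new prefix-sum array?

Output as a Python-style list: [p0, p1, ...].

Answer: [4, 1, -2, 6, 0, -8, -9, 6]

Derivation:
Change: A[2] 3 -> -3, delta = -6
P[k] for k < 2: unchanged (A[2] not included)
P[k] for k >= 2: shift by delta = -6
  P[0] = 4 + 0 = 4
  P[1] = 1 + 0 = 1
  P[2] = 4 + -6 = -2
  P[3] = 12 + -6 = 6
  P[4] = 6 + -6 = 0
  P[5] = -2 + -6 = -8
  P[6] = -3 + -6 = -9
  P[7] = 12 + -6 = 6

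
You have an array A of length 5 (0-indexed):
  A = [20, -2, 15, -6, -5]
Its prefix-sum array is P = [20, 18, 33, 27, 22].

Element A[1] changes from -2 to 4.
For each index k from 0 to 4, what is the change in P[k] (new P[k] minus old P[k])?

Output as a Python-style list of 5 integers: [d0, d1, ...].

Element change: A[1] -2 -> 4, delta = 6
For k < 1: P[k] unchanged, delta_P[k] = 0
For k >= 1: P[k] shifts by exactly 6
Delta array: [0, 6, 6, 6, 6]

Answer: [0, 6, 6, 6, 6]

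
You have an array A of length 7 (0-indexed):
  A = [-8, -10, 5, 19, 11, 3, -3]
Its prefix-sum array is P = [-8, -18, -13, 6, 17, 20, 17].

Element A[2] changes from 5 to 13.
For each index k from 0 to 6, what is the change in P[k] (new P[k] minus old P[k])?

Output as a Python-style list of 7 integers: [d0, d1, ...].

Element change: A[2] 5 -> 13, delta = 8
For k < 2: P[k] unchanged, delta_P[k] = 0
For k >= 2: P[k] shifts by exactly 8
Delta array: [0, 0, 8, 8, 8, 8, 8]

Answer: [0, 0, 8, 8, 8, 8, 8]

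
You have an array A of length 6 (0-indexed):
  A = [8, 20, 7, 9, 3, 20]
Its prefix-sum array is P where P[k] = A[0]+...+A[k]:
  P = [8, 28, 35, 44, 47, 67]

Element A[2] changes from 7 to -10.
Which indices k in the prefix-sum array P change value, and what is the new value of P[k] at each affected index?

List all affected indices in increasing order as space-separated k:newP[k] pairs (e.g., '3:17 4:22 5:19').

Answer: 2:18 3:27 4:30 5:50

Derivation:
P[k] = A[0] + ... + A[k]
P[k] includes A[2] iff k >= 2
Affected indices: 2, 3, ..., 5; delta = -17
  P[2]: 35 + -17 = 18
  P[3]: 44 + -17 = 27
  P[4]: 47 + -17 = 30
  P[5]: 67 + -17 = 50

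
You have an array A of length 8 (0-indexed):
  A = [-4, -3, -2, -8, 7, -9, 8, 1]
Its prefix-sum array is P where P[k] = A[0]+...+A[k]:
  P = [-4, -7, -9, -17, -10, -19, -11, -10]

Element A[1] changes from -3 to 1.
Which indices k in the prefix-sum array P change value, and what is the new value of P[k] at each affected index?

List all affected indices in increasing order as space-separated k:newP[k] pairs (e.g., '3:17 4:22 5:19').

P[k] = A[0] + ... + A[k]
P[k] includes A[1] iff k >= 1
Affected indices: 1, 2, ..., 7; delta = 4
  P[1]: -7 + 4 = -3
  P[2]: -9 + 4 = -5
  P[3]: -17 + 4 = -13
  P[4]: -10 + 4 = -6
  P[5]: -19 + 4 = -15
  P[6]: -11 + 4 = -7
  P[7]: -10 + 4 = -6

Answer: 1:-3 2:-5 3:-13 4:-6 5:-15 6:-7 7:-6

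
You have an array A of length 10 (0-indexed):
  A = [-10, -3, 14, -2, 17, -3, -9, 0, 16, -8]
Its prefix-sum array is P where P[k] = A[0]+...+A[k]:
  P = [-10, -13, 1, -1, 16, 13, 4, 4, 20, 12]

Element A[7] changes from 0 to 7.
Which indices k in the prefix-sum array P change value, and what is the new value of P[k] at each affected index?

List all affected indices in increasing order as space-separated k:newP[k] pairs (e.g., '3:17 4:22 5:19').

P[k] = A[0] + ... + A[k]
P[k] includes A[7] iff k >= 7
Affected indices: 7, 8, ..., 9; delta = 7
  P[7]: 4 + 7 = 11
  P[8]: 20 + 7 = 27
  P[9]: 12 + 7 = 19

Answer: 7:11 8:27 9:19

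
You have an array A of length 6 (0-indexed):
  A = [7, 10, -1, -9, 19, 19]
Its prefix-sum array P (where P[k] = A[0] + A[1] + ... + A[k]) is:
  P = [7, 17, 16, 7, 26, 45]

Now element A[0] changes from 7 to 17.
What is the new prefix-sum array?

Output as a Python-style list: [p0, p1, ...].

Change: A[0] 7 -> 17, delta = 10
P[k] for k < 0: unchanged (A[0] not included)
P[k] for k >= 0: shift by delta = 10
  P[0] = 7 + 10 = 17
  P[1] = 17 + 10 = 27
  P[2] = 16 + 10 = 26
  P[3] = 7 + 10 = 17
  P[4] = 26 + 10 = 36
  P[5] = 45 + 10 = 55

Answer: [17, 27, 26, 17, 36, 55]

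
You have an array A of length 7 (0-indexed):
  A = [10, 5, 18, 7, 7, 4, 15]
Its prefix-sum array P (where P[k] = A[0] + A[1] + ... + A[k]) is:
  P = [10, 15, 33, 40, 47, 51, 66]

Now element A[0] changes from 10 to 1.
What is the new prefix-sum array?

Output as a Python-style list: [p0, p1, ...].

Change: A[0] 10 -> 1, delta = -9
P[k] for k < 0: unchanged (A[0] not included)
P[k] for k >= 0: shift by delta = -9
  P[0] = 10 + -9 = 1
  P[1] = 15 + -9 = 6
  P[2] = 33 + -9 = 24
  P[3] = 40 + -9 = 31
  P[4] = 47 + -9 = 38
  P[5] = 51 + -9 = 42
  P[6] = 66 + -9 = 57

Answer: [1, 6, 24, 31, 38, 42, 57]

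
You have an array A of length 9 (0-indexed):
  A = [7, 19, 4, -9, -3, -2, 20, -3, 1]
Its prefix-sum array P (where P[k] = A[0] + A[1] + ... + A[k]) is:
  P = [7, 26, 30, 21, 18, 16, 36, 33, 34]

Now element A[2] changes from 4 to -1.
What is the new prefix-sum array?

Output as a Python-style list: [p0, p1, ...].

Answer: [7, 26, 25, 16, 13, 11, 31, 28, 29]

Derivation:
Change: A[2] 4 -> -1, delta = -5
P[k] for k < 2: unchanged (A[2] not included)
P[k] for k >= 2: shift by delta = -5
  P[0] = 7 + 0 = 7
  P[1] = 26 + 0 = 26
  P[2] = 30 + -5 = 25
  P[3] = 21 + -5 = 16
  P[4] = 18 + -5 = 13
  P[5] = 16 + -5 = 11
  P[6] = 36 + -5 = 31
  P[7] = 33 + -5 = 28
  P[8] = 34 + -5 = 29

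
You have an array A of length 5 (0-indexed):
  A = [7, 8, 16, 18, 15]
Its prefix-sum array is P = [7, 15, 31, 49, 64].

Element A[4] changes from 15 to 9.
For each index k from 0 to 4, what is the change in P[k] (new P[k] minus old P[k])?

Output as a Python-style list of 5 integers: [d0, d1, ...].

Element change: A[4] 15 -> 9, delta = -6
For k < 4: P[k] unchanged, delta_P[k] = 0
For k >= 4: P[k] shifts by exactly -6
Delta array: [0, 0, 0, 0, -6]

Answer: [0, 0, 0, 0, -6]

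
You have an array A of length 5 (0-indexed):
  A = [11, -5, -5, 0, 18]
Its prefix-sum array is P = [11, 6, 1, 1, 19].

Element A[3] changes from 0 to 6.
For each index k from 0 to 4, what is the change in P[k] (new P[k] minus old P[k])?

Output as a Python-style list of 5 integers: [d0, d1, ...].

Element change: A[3] 0 -> 6, delta = 6
For k < 3: P[k] unchanged, delta_P[k] = 0
For k >= 3: P[k] shifts by exactly 6
Delta array: [0, 0, 0, 6, 6]

Answer: [0, 0, 0, 6, 6]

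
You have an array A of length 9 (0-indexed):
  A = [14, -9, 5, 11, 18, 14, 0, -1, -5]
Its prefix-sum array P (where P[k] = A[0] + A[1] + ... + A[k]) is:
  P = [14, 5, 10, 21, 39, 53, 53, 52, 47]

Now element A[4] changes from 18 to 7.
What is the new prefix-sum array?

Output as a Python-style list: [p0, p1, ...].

Answer: [14, 5, 10, 21, 28, 42, 42, 41, 36]

Derivation:
Change: A[4] 18 -> 7, delta = -11
P[k] for k < 4: unchanged (A[4] not included)
P[k] for k >= 4: shift by delta = -11
  P[0] = 14 + 0 = 14
  P[1] = 5 + 0 = 5
  P[2] = 10 + 0 = 10
  P[3] = 21 + 0 = 21
  P[4] = 39 + -11 = 28
  P[5] = 53 + -11 = 42
  P[6] = 53 + -11 = 42
  P[7] = 52 + -11 = 41
  P[8] = 47 + -11 = 36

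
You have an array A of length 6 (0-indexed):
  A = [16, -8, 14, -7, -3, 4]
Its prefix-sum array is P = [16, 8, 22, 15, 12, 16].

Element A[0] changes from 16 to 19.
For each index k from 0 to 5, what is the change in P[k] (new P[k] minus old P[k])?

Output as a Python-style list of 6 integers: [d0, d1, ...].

Answer: [3, 3, 3, 3, 3, 3]

Derivation:
Element change: A[0] 16 -> 19, delta = 3
For k < 0: P[k] unchanged, delta_P[k] = 0
For k >= 0: P[k] shifts by exactly 3
Delta array: [3, 3, 3, 3, 3, 3]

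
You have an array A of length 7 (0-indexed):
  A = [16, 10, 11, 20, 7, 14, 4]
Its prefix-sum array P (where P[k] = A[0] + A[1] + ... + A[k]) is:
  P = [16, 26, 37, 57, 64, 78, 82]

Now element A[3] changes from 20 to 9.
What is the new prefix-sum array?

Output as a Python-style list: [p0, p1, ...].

Change: A[3] 20 -> 9, delta = -11
P[k] for k < 3: unchanged (A[3] not included)
P[k] for k >= 3: shift by delta = -11
  P[0] = 16 + 0 = 16
  P[1] = 26 + 0 = 26
  P[2] = 37 + 0 = 37
  P[3] = 57 + -11 = 46
  P[4] = 64 + -11 = 53
  P[5] = 78 + -11 = 67
  P[6] = 82 + -11 = 71

Answer: [16, 26, 37, 46, 53, 67, 71]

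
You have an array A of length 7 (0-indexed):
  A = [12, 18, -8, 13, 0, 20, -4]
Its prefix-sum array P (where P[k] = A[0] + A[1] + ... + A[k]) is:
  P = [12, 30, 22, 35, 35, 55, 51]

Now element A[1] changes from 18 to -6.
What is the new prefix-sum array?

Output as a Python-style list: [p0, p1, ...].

Change: A[1] 18 -> -6, delta = -24
P[k] for k < 1: unchanged (A[1] not included)
P[k] for k >= 1: shift by delta = -24
  P[0] = 12 + 0 = 12
  P[1] = 30 + -24 = 6
  P[2] = 22 + -24 = -2
  P[3] = 35 + -24 = 11
  P[4] = 35 + -24 = 11
  P[5] = 55 + -24 = 31
  P[6] = 51 + -24 = 27

Answer: [12, 6, -2, 11, 11, 31, 27]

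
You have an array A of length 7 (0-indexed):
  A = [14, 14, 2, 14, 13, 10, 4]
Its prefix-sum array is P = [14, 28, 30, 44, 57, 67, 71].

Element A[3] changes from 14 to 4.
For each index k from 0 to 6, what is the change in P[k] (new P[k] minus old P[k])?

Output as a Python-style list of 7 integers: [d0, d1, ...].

Answer: [0, 0, 0, -10, -10, -10, -10]

Derivation:
Element change: A[3] 14 -> 4, delta = -10
For k < 3: P[k] unchanged, delta_P[k] = 0
For k >= 3: P[k] shifts by exactly -10
Delta array: [0, 0, 0, -10, -10, -10, -10]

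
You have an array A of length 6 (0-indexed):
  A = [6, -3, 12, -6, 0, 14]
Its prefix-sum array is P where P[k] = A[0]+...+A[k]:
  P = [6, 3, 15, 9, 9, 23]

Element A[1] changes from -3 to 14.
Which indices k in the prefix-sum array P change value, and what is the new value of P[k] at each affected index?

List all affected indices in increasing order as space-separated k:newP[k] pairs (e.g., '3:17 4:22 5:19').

Answer: 1:20 2:32 3:26 4:26 5:40

Derivation:
P[k] = A[0] + ... + A[k]
P[k] includes A[1] iff k >= 1
Affected indices: 1, 2, ..., 5; delta = 17
  P[1]: 3 + 17 = 20
  P[2]: 15 + 17 = 32
  P[3]: 9 + 17 = 26
  P[4]: 9 + 17 = 26
  P[5]: 23 + 17 = 40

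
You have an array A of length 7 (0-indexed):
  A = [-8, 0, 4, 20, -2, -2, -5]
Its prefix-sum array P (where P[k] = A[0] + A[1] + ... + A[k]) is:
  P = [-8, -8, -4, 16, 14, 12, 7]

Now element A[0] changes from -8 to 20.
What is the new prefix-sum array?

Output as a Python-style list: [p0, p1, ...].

Change: A[0] -8 -> 20, delta = 28
P[k] for k < 0: unchanged (A[0] not included)
P[k] for k >= 0: shift by delta = 28
  P[0] = -8 + 28 = 20
  P[1] = -8 + 28 = 20
  P[2] = -4 + 28 = 24
  P[3] = 16 + 28 = 44
  P[4] = 14 + 28 = 42
  P[5] = 12 + 28 = 40
  P[6] = 7 + 28 = 35

Answer: [20, 20, 24, 44, 42, 40, 35]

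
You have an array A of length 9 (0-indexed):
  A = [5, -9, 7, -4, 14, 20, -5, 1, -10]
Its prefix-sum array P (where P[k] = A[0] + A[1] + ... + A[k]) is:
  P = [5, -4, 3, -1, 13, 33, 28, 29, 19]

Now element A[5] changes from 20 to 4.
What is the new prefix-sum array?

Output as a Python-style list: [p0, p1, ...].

Answer: [5, -4, 3, -1, 13, 17, 12, 13, 3]

Derivation:
Change: A[5] 20 -> 4, delta = -16
P[k] for k < 5: unchanged (A[5] not included)
P[k] for k >= 5: shift by delta = -16
  P[0] = 5 + 0 = 5
  P[1] = -4 + 0 = -4
  P[2] = 3 + 0 = 3
  P[3] = -1 + 0 = -1
  P[4] = 13 + 0 = 13
  P[5] = 33 + -16 = 17
  P[6] = 28 + -16 = 12
  P[7] = 29 + -16 = 13
  P[8] = 19 + -16 = 3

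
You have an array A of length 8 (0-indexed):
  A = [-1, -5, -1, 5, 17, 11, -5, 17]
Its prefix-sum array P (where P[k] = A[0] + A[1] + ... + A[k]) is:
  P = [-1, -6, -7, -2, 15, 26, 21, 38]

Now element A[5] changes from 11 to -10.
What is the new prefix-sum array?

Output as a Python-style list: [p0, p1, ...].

Change: A[5] 11 -> -10, delta = -21
P[k] for k < 5: unchanged (A[5] not included)
P[k] for k >= 5: shift by delta = -21
  P[0] = -1 + 0 = -1
  P[1] = -6 + 0 = -6
  P[2] = -7 + 0 = -7
  P[3] = -2 + 0 = -2
  P[4] = 15 + 0 = 15
  P[5] = 26 + -21 = 5
  P[6] = 21 + -21 = 0
  P[7] = 38 + -21 = 17

Answer: [-1, -6, -7, -2, 15, 5, 0, 17]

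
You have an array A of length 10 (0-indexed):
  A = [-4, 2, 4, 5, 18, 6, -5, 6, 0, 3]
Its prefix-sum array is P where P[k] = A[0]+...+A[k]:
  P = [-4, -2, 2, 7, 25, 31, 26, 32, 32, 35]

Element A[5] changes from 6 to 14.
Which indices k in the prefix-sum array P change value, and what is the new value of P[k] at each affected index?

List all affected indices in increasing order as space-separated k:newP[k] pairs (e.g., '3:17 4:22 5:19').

Answer: 5:39 6:34 7:40 8:40 9:43

Derivation:
P[k] = A[0] + ... + A[k]
P[k] includes A[5] iff k >= 5
Affected indices: 5, 6, ..., 9; delta = 8
  P[5]: 31 + 8 = 39
  P[6]: 26 + 8 = 34
  P[7]: 32 + 8 = 40
  P[8]: 32 + 8 = 40
  P[9]: 35 + 8 = 43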